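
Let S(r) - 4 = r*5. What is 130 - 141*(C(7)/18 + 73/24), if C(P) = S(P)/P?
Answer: -19181/56 ≈ -342.52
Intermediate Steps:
S(r) = 4 + 5*r (S(r) = 4 + r*5 = 4 + 5*r)
C(P) = (4 + 5*P)/P
130 - 141*(C(7)/18 + 73/24) = 130 - 141*((5 + 4/7)/18 + 73/24) = 130 - 141*((5 + 4*(1/7))*(1/18) + 73*(1/24)) = 130 - 141*((5 + 4/7)*(1/18) + 73/24) = 130 - 141*((39/7)*(1/18) + 73/24) = 130 - 141*(13/42 + 73/24) = 130 - 141*563/168 = 130 - 26461/56 = -19181/56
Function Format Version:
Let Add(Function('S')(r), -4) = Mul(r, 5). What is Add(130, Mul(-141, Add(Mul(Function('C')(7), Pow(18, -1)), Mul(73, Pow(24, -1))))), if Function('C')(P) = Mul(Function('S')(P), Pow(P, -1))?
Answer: Rational(-19181, 56) ≈ -342.52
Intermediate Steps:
Function('S')(r) = Add(4, Mul(5, r)) (Function('S')(r) = Add(4, Mul(r, 5)) = Add(4, Mul(5, r)))
Function('C')(P) = Mul(Pow(P, -1), Add(4, Mul(5, P))) (Function('C')(P) = Mul(Add(4, Mul(5, P)), Pow(P, -1)) = Mul(Pow(P, -1), Add(4, Mul(5, P))))
Add(130, Mul(-141, Add(Mul(Function('C')(7), Pow(18, -1)), Mul(73, Pow(24, -1))))) = Add(130, Mul(-141, Add(Mul(Add(5, Mul(4, Pow(7, -1))), Pow(18, -1)), Mul(73, Pow(24, -1))))) = Add(130, Mul(-141, Add(Mul(Add(5, Mul(4, Rational(1, 7))), Rational(1, 18)), Mul(73, Rational(1, 24))))) = Add(130, Mul(-141, Add(Mul(Add(5, Rational(4, 7)), Rational(1, 18)), Rational(73, 24)))) = Add(130, Mul(-141, Add(Mul(Rational(39, 7), Rational(1, 18)), Rational(73, 24)))) = Add(130, Mul(-141, Add(Rational(13, 42), Rational(73, 24)))) = Add(130, Mul(-141, Rational(563, 168))) = Add(130, Rational(-26461, 56)) = Rational(-19181, 56)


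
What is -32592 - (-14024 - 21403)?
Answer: 2835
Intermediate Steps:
-32592 - (-14024 - 21403) = -32592 - 1*(-35427) = -32592 + 35427 = 2835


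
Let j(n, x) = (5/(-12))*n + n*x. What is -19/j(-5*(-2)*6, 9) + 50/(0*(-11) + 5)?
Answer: 5131/515 ≈ 9.9631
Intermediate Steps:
j(n, x) = -5*n/12 + n*x (j(n, x) = (5*(-1/12))*n + n*x = -5*n/12 + n*x)
-19/j(-5*(-2)*6, 9) + 50/(0*(-11) + 5) = -19*1/(5*(-5 + 12*9)) + 50/(0*(-11) + 5) = -19*1/(5*(-5 + 108)) + 50/(0 + 5) = -19/((1/12)*60*103) + 50/5 = -19/515 + 50*(1/5) = -19*1/515 + 10 = -19/515 + 10 = 5131/515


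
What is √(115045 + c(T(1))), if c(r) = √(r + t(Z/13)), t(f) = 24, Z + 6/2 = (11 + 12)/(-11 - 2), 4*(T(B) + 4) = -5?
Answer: √(460180 + 10*√3)/2 ≈ 339.19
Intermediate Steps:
T(B) = -21/4 (T(B) = -4 + (¼)*(-5) = -4 - 5/4 = -21/4)
Z = -62/13 (Z = -3 + (11 + 12)/(-11 - 2) = -3 + 23/(-13) = -3 + 23*(-1/13) = -3 - 23/13 = -62/13 ≈ -4.7692)
c(r) = √(24 + r) (c(r) = √(r + 24) = √(24 + r))
√(115045 + c(T(1))) = √(115045 + √(24 - 21/4)) = √(115045 + √(75/4)) = √(115045 + 5*√3/2)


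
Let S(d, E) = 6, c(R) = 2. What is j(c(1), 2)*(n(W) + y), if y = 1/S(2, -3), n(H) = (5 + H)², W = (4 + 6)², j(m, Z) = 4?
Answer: 132302/3 ≈ 44101.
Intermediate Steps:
W = 100 (W = 10² = 100)
y = ⅙ (y = 1/6 = ⅙ ≈ 0.16667)
j(c(1), 2)*(n(W) + y) = 4*((5 + 100)² + ⅙) = 4*(105² + ⅙) = 4*(11025 + ⅙) = 4*(66151/6) = 132302/3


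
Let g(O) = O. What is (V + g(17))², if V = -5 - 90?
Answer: 6084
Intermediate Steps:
V = -95
(V + g(17))² = (-95 + 17)² = (-78)² = 6084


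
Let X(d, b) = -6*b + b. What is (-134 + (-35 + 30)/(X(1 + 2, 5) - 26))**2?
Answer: 46635241/2601 ≈ 17930.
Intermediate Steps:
X(d, b) = -5*b
(-134 + (-35 + 30)/(X(1 + 2, 5) - 26))**2 = (-134 + (-35 + 30)/(-5*5 - 26))**2 = (-134 - 5/(-25 - 26))**2 = (-134 - 5/(-51))**2 = (-134 - 5*(-1/51))**2 = (-134 + 5/51)**2 = (-6829/51)**2 = 46635241/2601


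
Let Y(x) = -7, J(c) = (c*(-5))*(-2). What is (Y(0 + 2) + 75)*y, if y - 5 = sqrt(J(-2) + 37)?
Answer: 340 + 68*sqrt(17) ≈ 620.37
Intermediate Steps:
J(c) = 10*c (J(c) = -5*c*(-2) = 10*c)
y = 5 + sqrt(17) (y = 5 + sqrt(10*(-2) + 37) = 5 + sqrt(-20 + 37) = 5 + sqrt(17) ≈ 9.1231)
(Y(0 + 2) + 75)*y = (-7 + 75)*(5 + sqrt(17)) = 68*(5 + sqrt(17)) = 340 + 68*sqrt(17)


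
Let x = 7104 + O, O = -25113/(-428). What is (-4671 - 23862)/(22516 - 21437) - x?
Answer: -3320021499/461812 ≈ -7189.1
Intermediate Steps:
O = 25113/428 (O = -25113*(-1/428) = 25113/428 ≈ 58.675)
x = 3065625/428 (x = 7104 + 25113/428 = 3065625/428 ≈ 7162.7)
(-4671 - 23862)/(22516 - 21437) - x = (-4671 - 23862)/(22516 - 21437) - 1*3065625/428 = -28533/1079 - 3065625/428 = -3320021499/461812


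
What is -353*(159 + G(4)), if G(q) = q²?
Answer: -61775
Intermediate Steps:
-353*(159 + G(4)) = -353*(159 + 4²) = -353*(159 + 16) = -353*175 = -61775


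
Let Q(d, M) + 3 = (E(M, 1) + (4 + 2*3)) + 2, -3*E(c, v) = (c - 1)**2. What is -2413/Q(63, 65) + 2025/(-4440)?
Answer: 1593429/1204424 ≈ 1.3230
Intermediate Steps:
E(c, v) = -(-1 + c)**2/3 (E(c, v) = -(c - 1)**2/3 = -(-1 + c)**2/3)
Q(d, M) = 9 - (-1 + M)**2/3 (Q(d, M) = -3 + ((-(-1 + M)**2/3 + (4 + 2*3)) + 2) = -3 + ((-(-1 + M)**2/3 + (4 + 6)) + 2) = -3 + ((-(-1 + M)**2/3 + 10) + 2) = -3 + ((10 - (-1 + M)**2/3) + 2) = -3 + (12 - (-1 + M)**2/3) = 9 - (-1 + M)**2/3)
-2413/Q(63, 65) + 2025/(-4440) = -2413/(9 - (-1 + 65)**2/3) + 2025/(-4440) = -2413/(9 - 1/3*64**2) + 2025*(-1/4440) = -2413/(9 - 1/3*4096) - 135/296 = -2413/(9 - 4096/3) - 135/296 = -2413/(-4069/3) - 135/296 = -2413*(-3/4069) - 135/296 = 7239/4069 - 135/296 = 1593429/1204424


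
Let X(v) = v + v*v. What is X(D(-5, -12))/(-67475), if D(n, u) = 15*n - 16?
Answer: -1638/13495 ≈ -0.12138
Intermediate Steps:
D(n, u) = -16 + 15*n
X(v) = v + v²
X(D(-5, -12))/(-67475) = ((-16 + 15*(-5))*(1 + (-16 + 15*(-5))))/(-67475) = ((-16 - 75)*(1 + (-16 - 75)))*(-1/67475) = -91*(1 - 91)*(-1/67475) = -91*(-90)*(-1/67475) = 8190*(-1/67475) = -1638/13495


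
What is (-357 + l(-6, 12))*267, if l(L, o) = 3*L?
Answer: -100125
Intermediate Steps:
(-357 + l(-6, 12))*267 = (-357 + 3*(-6))*267 = (-357 - 18)*267 = -375*267 = -100125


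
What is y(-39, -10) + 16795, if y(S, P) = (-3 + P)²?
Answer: 16964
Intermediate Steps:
y(-39, -10) + 16795 = (-3 - 10)² + 16795 = (-13)² + 16795 = 169 + 16795 = 16964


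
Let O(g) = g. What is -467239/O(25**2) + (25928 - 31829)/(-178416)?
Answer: -3969486919/5310000 ≈ -747.55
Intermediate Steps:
-467239/O(25**2) + (25928 - 31829)/(-178416) = -467239/(25**2) + (25928 - 31829)/(-178416) = -467239/625 - 5901*(-1/178416) = -467239*1/625 + 281/8496 = -467239/625 + 281/8496 = -3969486919/5310000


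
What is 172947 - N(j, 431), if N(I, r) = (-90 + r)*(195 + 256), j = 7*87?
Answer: 19156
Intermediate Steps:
j = 609
N(I, r) = -40590 + 451*r (N(I, r) = (-90 + r)*451 = -40590 + 451*r)
172947 - N(j, 431) = 172947 - (-40590 + 451*431) = 172947 - (-40590 + 194381) = 172947 - 1*153791 = 172947 - 153791 = 19156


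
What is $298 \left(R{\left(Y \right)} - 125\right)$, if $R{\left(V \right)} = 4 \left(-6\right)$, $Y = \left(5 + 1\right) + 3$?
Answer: $-44402$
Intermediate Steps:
$Y = 9$ ($Y = 6 + 3 = 9$)
$R{\left(V \right)} = -24$
$298 \left(R{\left(Y \right)} - 125\right) = 298 \left(-24 - 125\right) = 298 \left(-149\right) = -44402$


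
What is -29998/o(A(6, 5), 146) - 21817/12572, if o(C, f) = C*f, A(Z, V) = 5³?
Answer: -387647553/114719500 ≈ -3.3791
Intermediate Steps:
A(Z, V) = 125
-29998/o(A(6, 5), 146) - 21817/12572 = -29998/(125*146) - 21817/12572 = -29998/18250 - 21817*1/12572 = -29998*1/18250 - 21817/12572 = -14999/9125 - 21817/12572 = -387647553/114719500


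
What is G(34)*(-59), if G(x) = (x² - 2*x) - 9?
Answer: -63661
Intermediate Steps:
G(x) = -9 + x² - 2*x
G(34)*(-59) = (-9 + 34² - 2*34)*(-59) = (-9 + 1156 - 68)*(-59) = 1079*(-59) = -63661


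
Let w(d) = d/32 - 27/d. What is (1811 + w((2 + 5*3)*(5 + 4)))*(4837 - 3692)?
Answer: 1130903905/544 ≈ 2.0789e+6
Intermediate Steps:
w(d) = -27/d + d/32 (w(d) = d*(1/32) - 27/d = d/32 - 27/d = -27/d + d/32)
(1811 + w((2 + 5*3)*(5 + 4)))*(4837 - 3692) = (1811 + (-27*1/((2 + 5*3)*(5 + 4)) + ((2 + 5*3)*(5 + 4))/32))*(4837 - 3692) = (1811 + (-27*1/(9*(2 + 15)) + ((2 + 15)*9)/32))*1145 = (1811 + (-27/(17*9) + (17*9)/32))*1145 = (1811 + (-27/153 + (1/32)*153))*1145 = (1811 + (-27*1/153 + 153/32))*1145 = (1811 + (-3/17 + 153/32))*1145 = (1811 + 2505/544)*1145 = (987689/544)*1145 = 1130903905/544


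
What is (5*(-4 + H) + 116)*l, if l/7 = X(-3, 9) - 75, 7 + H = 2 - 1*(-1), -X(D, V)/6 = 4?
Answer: -52668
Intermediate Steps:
X(D, V) = -24 (X(D, V) = -6*4 = -24)
H = -4 (H = -7 + (2 - 1*(-1)) = -7 + (2 + 1) = -7 + 3 = -4)
l = -693 (l = 7*(-24 - 75) = 7*(-99) = -693)
(5*(-4 + H) + 116)*l = (5*(-4 - 4) + 116)*(-693) = (5*(-8) + 116)*(-693) = (-40 + 116)*(-693) = 76*(-693) = -52668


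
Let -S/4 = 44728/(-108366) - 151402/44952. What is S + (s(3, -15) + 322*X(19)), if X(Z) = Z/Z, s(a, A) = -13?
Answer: 32893577380/101484759 ≈ 324.12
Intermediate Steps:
X(Z) = 1
S = 1534786849/101484759 (S = -4*(44728/(-108366) - 151402/44952) = -4*(44728*(-1/108366) - 151402*1/44952) = -4*(-22364/54183 - 75701/22476) = -4*(-1534786849/405939036) = 1534786849/101484759 ≈ 15.123)
S + (s(3, -15) + 322*X(19)) = 1534786849/101484759 + (-13 + 322*1) = 1534786849/101484759 + (-13 + 322) = 1534786849/101484759 + 309 = 32893577380/101484759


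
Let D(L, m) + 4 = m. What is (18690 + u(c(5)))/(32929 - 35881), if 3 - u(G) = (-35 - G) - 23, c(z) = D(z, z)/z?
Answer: -7813/1230 ≈ -6.3520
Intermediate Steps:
D(L, m) = -4 + m
c(z) = (-4 + z)/z
u(G) = 61 + G (u(G) = 3 - ((-35 - G) - 23) = 3 - (-58 - G) = 3 + (58 + G) = 61 + G)
(18690 + u(c(5)))/(32929 - 35881) = (18690 + (61 + (-4 + 5)/5))/(32929 - 35881) = (18690 + (61 + (1/5)*1))/(-2952) = (18690 + (61 + 1/5))*(-1/2952) = (18690 + 306/5)*(-1/2952) = (93756/5)*(-1/2952) = -7813/1230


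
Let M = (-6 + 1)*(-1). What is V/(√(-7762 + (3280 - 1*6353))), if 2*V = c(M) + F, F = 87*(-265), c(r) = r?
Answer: 2305*I*√10835/2167 ≈ 110.72*I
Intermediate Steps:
M = 5 (M = -5*(-1) = 5)
F = -23055
V = -11525 (V = (5 - 23055)/2 = (½)*(-23050) = -11525)
V/(√(-7762 + (3280 - 1*6353))) = -11525/√(-7762 + (3280 - 1*6353)) = -11525/√(-7762 + (3280 - 6353)) = -11525/√(-7762 - 3073) = -11525*(-I*√10835/10835) = -(-2305)*I*√10835/2167 = 2305*I*√10835/2167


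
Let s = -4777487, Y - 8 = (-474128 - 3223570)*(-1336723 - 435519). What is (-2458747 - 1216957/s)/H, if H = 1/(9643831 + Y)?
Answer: -5921409032110702581421320/367499 ≈ -1.6113e+19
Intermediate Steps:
Y = 6553215698924 (Y = 8 + (-474128 - 3223570)*(-1336723 - 435519) = 8 - 3697698*(-1772242) = 8 + 6553215698916 = 6553215698924)
H = 1/6553225342755 (H = 1/(9643831 + 6553215698924) = 1/6553225342755 ≈ 1.5260e-13)
(-2458747 - 1216957/s)/H = (-2458747 - 1216957/(-4777487))/(1/6553225342755) = (-2458747 - 1216957*(-1/4777487))*6553225342755 = (-2458747 + 1216957/4777487)*6553225342755 = -11746630611832/4777487*6553225342755 = -5921409032110702581421320/367499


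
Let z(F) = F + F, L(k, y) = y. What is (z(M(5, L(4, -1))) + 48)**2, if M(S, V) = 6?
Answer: 3600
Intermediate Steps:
z(F) = 2*F
(z(M(5, L(4, -1))) + 48)**2 = (2*6 + 48)**2 = (12 + 48)**2 = 60**2 = 3600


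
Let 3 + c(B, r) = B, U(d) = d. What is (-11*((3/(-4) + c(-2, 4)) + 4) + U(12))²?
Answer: 15625/16 ≈ 976.56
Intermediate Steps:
c(B, r) = -3 + B
(-11*((3/(-4) + c(-2, 4)) + 4) + U(12))² = (-11*((3/(-4) + (-3 - 2)) + 4) + 12)² = (-11*((3*(-¼) - 5) + 4) + 12)² = (-11*((-¾ - 5) + 4) + 12)² = (-11*(-23/4 + 4) + 12)² = (-11*(-7/4) + 12)² = (77/4 + 12)² = (125/4)² = 15625/16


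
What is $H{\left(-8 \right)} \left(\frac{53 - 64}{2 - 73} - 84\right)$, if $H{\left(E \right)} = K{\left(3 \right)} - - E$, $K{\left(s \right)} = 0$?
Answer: $\frac{47624}{71} \approx 670.76$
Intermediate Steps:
$H{\left(E \right)} = E$ ($H{\left(E \right)} = 0 - - E = 0 + E = E$)
$H{\left(-8 \right)} \left(\frac{53 - 64}{2 - 73} - 84\right) = - 8 \left(\frac{53 - 64}{2 - 73} - 84\right) = - 8 \left(- \frac{11}{-71} - 84\right) = - 8 \left(\left(-11\right) \left(- \frac{1}{71}\right) - 84\right) = - 8 \left(\frac{11}{71} - 84\right) = \left(-8\right) \left(- \frac{5953}{71}\right) = \frac{47624}{71}$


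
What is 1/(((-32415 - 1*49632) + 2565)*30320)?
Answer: -1/2409894240 ≈ -4.1496e-10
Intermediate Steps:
1/(((-32415 - 1*49632) + 2565)*30320) = (1/30320)/((-32415 - 49632) + 2565) = (1/30320)/(-82047 + 2565) = (1/30320)/(-79482) = -1/79482*1/30320 = -1/2409894240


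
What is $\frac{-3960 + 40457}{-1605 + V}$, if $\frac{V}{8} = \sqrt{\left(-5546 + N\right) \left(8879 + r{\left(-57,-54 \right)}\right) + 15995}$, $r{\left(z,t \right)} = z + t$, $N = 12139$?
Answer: $\frac{19525895}{1232707597} + \frac{291976 \sqrt{57823419}}{3698122791} \approx 0.61621$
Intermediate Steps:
$r{\left(z,t \right)} = t + z$
$V = 8 \sqrt{57823419}$ ($V = 8 \sqrt{\left(-5546 + 12139\right) \left(8879 - 111\right) + 15995} = 8 \sqrt{6593 \left(8879 - 111\right) + 15995} = 8 \sqrt{6593 \cdot 8768 + 15995} = 8 \sqrt{57807424 + 15995} = 8 \sqrt{57823419} \approx 60833.0$)
$\frac{-3960 + 40457}{-1605 + V} = \frac{-3960 + 40457}{-1605 + 8 \sqrt{57823419}} = \frac{36497}{-1605 + 8 \sqrt{57823419}}$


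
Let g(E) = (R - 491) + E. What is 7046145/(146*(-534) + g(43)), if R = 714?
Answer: -7046145/77698 ≈ -90.686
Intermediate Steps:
g(E) = 223 + E (g(E) = (714 - 491) + E = 223 + E)
7046145/(146*(-534) + g(43)) = 7046145/(146*(-534) + (223 + 43)) = 7046145/(-77964 + 266) = 7046145/(-77698) = 7046145*(-1/77698) = -7046145/77698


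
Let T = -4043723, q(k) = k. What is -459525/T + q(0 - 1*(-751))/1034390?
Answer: 478364900723/4182786633970 ≈ 0.11437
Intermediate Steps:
-459525/T + q(0 - 1*(-751))/1034390 = -459525/(-4043723) + (0 - 1*(-751))/1034390 = -459525*(-1/4043723) + (0 + 751)*(1/1034390) = 459525/4043723 + 751*(1/1034390) = 459525/4043723 + 751/1034390 = 478364900723/4182786633970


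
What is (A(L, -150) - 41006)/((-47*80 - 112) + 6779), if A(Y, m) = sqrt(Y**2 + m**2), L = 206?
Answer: -41006/2907 + 2*sqrt(16234)/2907 ≈ -14.018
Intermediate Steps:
(A(L, -150) - 41006)/((-47*80 - 112) + 6779) = (sqrt(206**2 + (-150)**2) - 41006)/((-47*80 - 112) + 6779) = (sqrt(42436 + 22500) - 41006)/((-3760 - 112) + 6779) = (sqrt(64936) - 41006)/(-3872 + 6779) = (2*sqrt(16234) - 41006)/2907 = (-41006 + 2*sqrt(16234))*(1/2907) = -41006/2907 + 2*sqrt(16234)/2907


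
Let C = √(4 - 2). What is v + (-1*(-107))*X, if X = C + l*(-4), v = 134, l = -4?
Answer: 1846 + 107*√2 ≈ 1997.3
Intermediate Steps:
C = √2 ≈ 1.4142
X = 16 + √2 (X = √2 - 4*(-4) = √2 + 16 = 16 + √2 ≈ 17.414)
v + (-1*(-107))*X = 134 + (-1*(-107))*(16 + √2) = 134 + 107*(16 + √2) = 134 + (1712 + 107*√2) = 1846 + 107*√2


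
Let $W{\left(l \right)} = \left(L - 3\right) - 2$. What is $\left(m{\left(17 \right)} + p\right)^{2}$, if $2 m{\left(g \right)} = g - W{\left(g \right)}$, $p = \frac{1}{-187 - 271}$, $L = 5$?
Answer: $\frac{3786916}{52441} \approx 72.213$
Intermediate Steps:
$p = - \frac{1}{458}$ ($p = \frac{1}{-458} = - \frac{1}{458} \approx -0.0021834$)
$W{\left(l \right)} = 0$ ($W{\left(l \right)} = \left(5 - 3\right) - 2 = 2 - 2 = 0$)
$m{\left(g \right)} = \frac{g}{2}$ ($m{\left(g \right)} = \frac{g - 0}{2} = \frac{g + 0}{2} = \frac{g}{2}$)
$\left(m{\left(17 \right)} + p\right)^{2} = \left(\frac{1}{2} \cdot 17 - \frac{1}{458}\right)^{2} = \left(\frac{17}{2} - \frac{1}{458}\right)^{2} = \left(\frac{1946}{229}\right)^{2} = \frac{3786916}{52441}$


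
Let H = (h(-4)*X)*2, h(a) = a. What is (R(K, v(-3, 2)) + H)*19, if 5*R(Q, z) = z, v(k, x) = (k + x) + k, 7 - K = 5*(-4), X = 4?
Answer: -3116/5 ≈ -623.20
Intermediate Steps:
K = 27 (K = 7 - 5*(-4) = 7 - 1*(-20) = 7 + 20 = 27)
v(k, x) = x + 2*k
R(Q, z) = z/5
H = -32 (H = -4*4*2 = -16*2 = -32)
(R(K, v(-3, 2)) + H)*19 = ((2 + 2*(-3))/5 - 32)*19 = ((2 - 6)/5 - 32)*19 = ((⅕)*(-4) - 32)*19 = (-⅘ - 32)*19 = -164/5*19 = -3116/5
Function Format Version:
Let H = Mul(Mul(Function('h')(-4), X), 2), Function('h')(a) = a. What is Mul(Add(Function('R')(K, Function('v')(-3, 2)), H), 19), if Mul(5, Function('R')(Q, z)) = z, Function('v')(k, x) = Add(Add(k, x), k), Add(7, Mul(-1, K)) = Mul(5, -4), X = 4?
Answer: Rational(-3116, 5) ≈ -623.20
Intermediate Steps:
K = 27 (K = Add(7, Mul(-1, Mul(5, -4))) = Add(7, Mul(-1, -20)) = Add(7, 20) = 27)
Function('v')(k, x) = Add(x, Mul(2, k))
Function('R')(Q, z) = Mul(Rational(1, 5), z)
H = -32 (H = Mul(Mul(-4, 4), 2) = Mul(-16, 2) = -32)
Mul(Add(Function('R')(K, Function('v')(-3, 2)), H), 19) = Mul(Add(Mul(Rational(1, 5), Add(2, Mul(2, -3))), -32), 19) = Mul(Add(Mul(Rational(1, 5), Add(2, -6)), -32), 19) = Mul(Add(Mul(Rational(1, 5), -4), -32), 19) = Mul(Add(Rational(-4, 5), -32), 19) = Mul(Rational(-164, 5), 19) = Rational(-3116, 5)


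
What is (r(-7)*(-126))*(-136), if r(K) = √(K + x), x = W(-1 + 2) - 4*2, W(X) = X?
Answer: 17136*I*√14 ≈ 64117.0*I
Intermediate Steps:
x = -7 (x = (-1 + 2) - 4*2 = 1 - 8 = -7)
r(K) = √(-7 + K) (r(K) = √(K - 7) = √(-7 + K))
(r(-7)*(-126))*(-136) = (√(-7 - 7)*(-126))*(-136) = (√(-14)*(-126))*(-136) = ((I*√14)*(-126))*(-136) = -126*I*√14*(-136) = 17136*I*√14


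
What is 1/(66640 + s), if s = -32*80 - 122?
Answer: 1/63958 ≈ 1.5635e-5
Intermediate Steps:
s = -2682 (s = -2560 - 122 = -2682)
1/(66640 + s) = 1/(66640 - 2682) = 1/63958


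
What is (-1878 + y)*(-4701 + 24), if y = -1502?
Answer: 15808260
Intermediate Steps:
(-1878 + y)*(-4701 + 24) = (-1878 - 1502)*(-4701 + 24) = -3380*(-4677) = 15808260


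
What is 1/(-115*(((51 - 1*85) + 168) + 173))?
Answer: -1/35305 ≈ -2.8325e-5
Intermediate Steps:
1/(-115*(((51 - 1*85) + 168) + 173)) = 1/(-115*(((51 - 85) + 168) + 173)) = 1/(-115*((-34 + 168) + 173)) = 1/(-115*(134 + 173)) = 1/(-115*307) = 1/(-35305) = -1/35305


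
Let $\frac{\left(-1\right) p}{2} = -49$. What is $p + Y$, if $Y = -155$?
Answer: $-57$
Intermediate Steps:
$p = 98$ ($p = \left(-2\right) \left(-49\right) = 98$)
$p + Y = 98 - 155 = -57$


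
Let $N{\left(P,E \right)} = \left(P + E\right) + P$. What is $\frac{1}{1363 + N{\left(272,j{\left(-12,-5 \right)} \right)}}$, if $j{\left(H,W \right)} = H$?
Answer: $\frac{1}{1895} \approx 0.0005277$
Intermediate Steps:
$N{\left(P,E \right)} = E + 2 P$ ($N{\left(P,E \right)} = \left(E + P\right) + P = E + 2 P$)
$\frac{1}{1363 + N{\left(272,j{\left(-12,-5 \right)} \right)}} = \frac{1}{1363 + \left(-12 + 2 \cdot 272\right)} = \frac{1}{1363 + \left(-12 + 544\right)} = \frac{1}{1363 + 532} = \frac{1}{1895}$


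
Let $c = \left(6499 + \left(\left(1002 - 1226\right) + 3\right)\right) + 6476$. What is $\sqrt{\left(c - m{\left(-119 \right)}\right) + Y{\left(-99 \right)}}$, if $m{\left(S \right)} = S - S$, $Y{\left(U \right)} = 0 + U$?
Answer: $\sqrt{12655} \approx 112.49$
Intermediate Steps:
$Y{\left(U \right)} = U$
$m{\left(S \right)} = 0$
$c = 12754$ ($c = \left(6499 + \left(-224 + 3\right)\right) + 6476 = \left(6499 - 221\right) + 6476 = 6278 + 6476 = 12754$)
$\sqrt{\left(c - m{\left(-119 \right)}\right) + Y{\left(-99 \right)}} = \sqrt{\left(12754 - 0\right) - 99} = \sqrt{\left(12754 + 0\right) - 99} = \sqrt{12754 - 99} = \sqrt{12655}$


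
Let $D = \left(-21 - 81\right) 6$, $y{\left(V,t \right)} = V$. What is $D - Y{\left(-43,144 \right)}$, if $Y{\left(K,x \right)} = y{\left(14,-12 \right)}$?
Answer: $-626$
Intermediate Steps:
$Y{\left(K,x \right)} = 14$
$D = -612$ ($D = \left(-102\right) 6 = -612$)
$D - Y{\left(-43,144 \right)} = -612 - 14 = -626$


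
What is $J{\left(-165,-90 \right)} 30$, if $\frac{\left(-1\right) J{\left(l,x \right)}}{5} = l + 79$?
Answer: $12900$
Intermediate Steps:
$J{\left(l,x \right)} = -395 - 5 l$ ($J{\left(l,x \right)} = - 5 \left(l + 79\right) = - 5 \left(79 + l\right) = -395 - 5 l$)
$J{\left(-165,-90 \right)} 30 = \left(-395 - -825\right) 30 = \left(-395 + 825\right) 30 = 430 \cdot 30 = 12900$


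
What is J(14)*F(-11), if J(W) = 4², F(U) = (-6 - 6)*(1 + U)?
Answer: 1920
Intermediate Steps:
F(U) = -12 - 12*U (F(U) = -12*(1 + U) = -12 - 12*U)
J(W) = 16
J(14)*F(-11) = 16*(-12 - 12*(-11)) = 16*(-12 + 132) = 16*120 = 1920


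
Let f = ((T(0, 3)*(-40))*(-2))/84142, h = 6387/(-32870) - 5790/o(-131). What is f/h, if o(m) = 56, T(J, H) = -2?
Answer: 36814400/2005471686753 ≈ 1.8357e-5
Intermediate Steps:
h = -47668743/460180 (h = 6387/(-32870) - 5790/56 = 6387*(-1/32870) - 5790*1/56 = -6387/32870 - 2895/28 = -47668743/460180 ≈ -103.59)
f = -80/42071 (f = (-2*(-40)*(-2))/84142 = (80*(-2))*(1/84142) = -160*1/84142 = -80/42071 ≈ -0.0019015)
f/h = -80/(42071*(-47668743/460180)) = -80/42071*(-460180/47668743) = 36814400/2005471686753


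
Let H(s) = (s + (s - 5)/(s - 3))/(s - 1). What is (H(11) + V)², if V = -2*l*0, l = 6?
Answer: 2209/1600 ≈ 1.3806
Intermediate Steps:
H(s) = (s + (-5 + s)/(-3 + s))/(-1 + s)
V = 0 (V = -12*0 = -2*0 = 0)
(H(11) + V)² = ((-5 + 11² - 2*11)/(3 + 11² - 4*11) + 0)² = ((-5 + 121 - 22)/(3 + 121 - 44) + 0)² = (94/80 + 0)² = ((1/80)*94 + 0)² = (47/40 + 0)² = (47/40)² = 2209/1600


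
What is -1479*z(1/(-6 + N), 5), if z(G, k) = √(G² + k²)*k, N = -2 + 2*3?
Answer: -7395*√101/2 ≈ -37159.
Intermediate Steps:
N = 4 (N = -2 + 6 = 4)
z(G, k) = k*√(G² + k²)
-1479*z(1/(-6 + N), 5) = -7395*√((1/(-6 + 4))² + 5²) = -7395*√((1/(-2))² + 25) = -7395*√((-½)² + 25) = -7395*√(¼ + 25) = -7395*√(101/4) = -7395*√101/2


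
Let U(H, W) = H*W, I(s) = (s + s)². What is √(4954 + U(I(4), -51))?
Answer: 13*√10 ≈ 41.110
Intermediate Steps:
I(s) = 4*s² (I(s) = (2*s)² = 4*s²)
√(4954 + U(I(4), -51)) = √(4954 + (4*4²)*(-51)) = √(4954 + (4*16)*(-51)) = √(4954 + 64*(-51)) = √(4954 - 3264) = √1690 = 13*√10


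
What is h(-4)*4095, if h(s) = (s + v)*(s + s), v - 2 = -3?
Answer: 163800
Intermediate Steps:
v = -1 (v = 2 - 3 = -1)
h(s) = 2*s*(-1 + s) (h(s) = (s - 1)*(s + s) = (-1 + s)*(2*s) = 2*s*(-1 + s))
h(-4)*4095 = (2*(-4)*(-1 - 4))*4095 = (2*(-4)*(-5))*4095 = 40*4095 = 163800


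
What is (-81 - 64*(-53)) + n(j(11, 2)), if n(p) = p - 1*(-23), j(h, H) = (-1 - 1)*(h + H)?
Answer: 3308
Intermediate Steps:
j(h, H) = -2*H - 2*h (j(h, H) = -2*(H + h) = -2*H - 2*h)
n(p) = 23 + p (n(p) = p + 23 = 23 + p)
(-81 - 64*(-53)) + n(j(11, 2)) = (-81 - 64*(-53)) + (23 + (-2*2 - 2*11)) = (-81 + 3392) + (23 + (-4 - 22)) = 3311 + (23 - 26) = 3311 - 3 = 3308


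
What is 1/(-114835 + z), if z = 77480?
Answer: -1/37355 ≈ -2.6770e-5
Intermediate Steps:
1/(-114835 + z) = 1/(-114835 + 77480) = 1/(-37355) = -1/37355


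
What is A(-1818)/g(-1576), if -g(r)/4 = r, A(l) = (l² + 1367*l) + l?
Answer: 204525/1576 ≈ 129.77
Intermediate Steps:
A(l) = l² + 1368*l
g(r) = -4*r
A(-1818)/g(-1576) = (-1818*(1368 - 1818))/((-4*(-1576))) = -1818*(-450)/6304 = 818100*(1/6304) = 204525/1576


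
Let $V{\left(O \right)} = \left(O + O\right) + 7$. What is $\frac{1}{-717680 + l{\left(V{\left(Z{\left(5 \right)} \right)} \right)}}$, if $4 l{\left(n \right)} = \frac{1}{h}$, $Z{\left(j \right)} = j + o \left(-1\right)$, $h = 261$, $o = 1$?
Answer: $- \frac{1044}{749257919} \approx -1.3934 \cdot 10^{-6}$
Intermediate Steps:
$Z{\left(j \right)} = -1 + j$ ($Z{\left(j \right)} = j + 1 \left(-1\right) = j - 1 = -1 + j$)
$V{\left(O \right)} = 7 + 2 O$ ($V{\left(O \right)} = 2 O + 7 = 7 + 2 O$)
$l{\left(n \right)} = \frac{1}{1044}$ ($l{\left(n \right)} = \frac{1}{4 \cdot 261} = \frac{1}{4} \cdot \frac{1}{261} = \frac{1}{1044}$)
$\frac{1}{-717680 + l{\left(V{\left(Z{\left(5 \right)} \right)} \right)}} = \frac{1}{-717680 + \frac{1}{1044}} = \frac{1}{- \frac{749257919}{1044}} = - \frac{1044}{749257919}$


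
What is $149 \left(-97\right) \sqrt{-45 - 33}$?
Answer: $- 14453 i \sqrt{78} \approx - 1.2765 \cdot 10^{5} i$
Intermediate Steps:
$149 \left(-97\right) \sqrt{-45 - 33} = - 14453 \sqrt{-78} = - 14453 i \sqrt{78}$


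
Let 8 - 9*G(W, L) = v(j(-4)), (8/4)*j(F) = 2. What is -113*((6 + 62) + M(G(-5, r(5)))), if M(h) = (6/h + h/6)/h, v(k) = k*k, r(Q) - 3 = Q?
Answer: -2594141/294 ≈ -8823.6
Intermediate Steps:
r(Q) = 3 + Q
j(F) = 1 (j(F) = (½)*2 = 1)
v(k) = k²
G(W, L) = 7/9 (G(W, L) = 8/9 - ⅑*1² = 8/9 - ⅑*1 = 8/9 - ⅑ = 7/9)
M(h) = (6/h + h/6)/h (M(h) = (6/h + h*(⅙))/h = (6/h + h/6)/h)
-113*((6 + 62) + M(G(-5, r(5)))) = -113*((6 + 62) + (⅙ + 6/(7/9)²)) = -113*(68 + (⅙ + 6*(81/49))) = -113*(68 + (⅙ + 486/49)) = -113*(68 + 2965/294) = -113*22957/294 = -2594141/294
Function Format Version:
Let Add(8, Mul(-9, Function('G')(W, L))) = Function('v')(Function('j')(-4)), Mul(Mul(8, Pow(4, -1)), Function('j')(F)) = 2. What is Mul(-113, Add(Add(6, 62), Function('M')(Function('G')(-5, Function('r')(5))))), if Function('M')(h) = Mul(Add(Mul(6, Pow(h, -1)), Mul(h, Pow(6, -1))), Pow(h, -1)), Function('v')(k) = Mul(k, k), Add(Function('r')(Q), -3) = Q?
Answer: Rational(-2594141, 294) ≈ -8823.6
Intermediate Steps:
Function('r')(Q) = Add(3, Q)
Function('j')(F) = 1 (Function('j')(F) = Mul(Rational(1, 2), 2) = 1)
Function('v')(k) = Pow(k, 2)
Function('G')(W, L) = Rational(7, 9) (Function('G')(W, L) = Add(Rational(8, 9), Mul(Rational(-1, 9), Pow(1, 2))) = Add(Rational(8, 9), Mul(Rational(-1, 9), 1)) = Add(Rational(8, 9), Rational(-1, 9)) = Rational(7, 9))
Function('M')(h) = Mul(Pow(h, -1), Add(Mul(6, Pow(h, -1)), Mul(Rational(1, 6), h))) (Function('M')(h) = Mul(Add(Mul(6, Pow(h, -1)), Mul(h, Rational(1, 6))), Pow(h, -1)) = Mul(Add(Mul(6, Pow(h, -1)), Mul(Rational(1, 6), h)), Pow(h, -1)) = Mul(Pow(h, -1), Add(Mul(6, Pow(h, -1)), Mul(Rational(1, 6), h))))
Mul(-113, Add(Add(6, 62), Function('M')(Function('G')(-5, Function('r')(5))))) = Mul(-113, Add(Add(6, 62), Add(Rational(1, 6), Mul(6, Pow(Rational(7, 9), -2))))) = Mul(-113, Add(68, Add(Rational(1, 6), Mul(6, Rational(81, 49))))) = Mul(-113, Add(68, Add(Rational(1, 6), Rational(486, 49)))) = Mul(-113, Add(68, Rational(2965, 294))) = Mul(-113, Rational(22957, 294)) = Rational(-2594141, 294)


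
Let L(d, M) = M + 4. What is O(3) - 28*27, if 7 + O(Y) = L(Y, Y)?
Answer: -756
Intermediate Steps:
L(d, M) = 4 + M
O(Y) = -3 + Y (O(Y) = -7 + (4 + Y) = -3 + Y)
O(3) - 28*27 = (-3 + 3) - 28*27 = 0 - 756 = -756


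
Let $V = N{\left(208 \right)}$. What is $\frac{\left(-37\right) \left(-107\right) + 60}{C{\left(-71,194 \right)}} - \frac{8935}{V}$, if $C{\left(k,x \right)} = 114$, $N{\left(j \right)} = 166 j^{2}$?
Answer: $\frac{14431366033}{409363968} \approx 35.253$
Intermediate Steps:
$V = 7181824$ ($V = 166 \cdot 208^{2} = 166 \cdot 43264 = 7181824$)
$\frac{\left(-37\right) \left(-107\right) + 60}{C{\left(-71,194 \right)}} - \frac{8935}{V} = \frac{\left(-37\right) \left(-107\right) + 60}{114} - \frac{8935}{7181824} = \left(3959 + 60\right) \frac{1}{114} - \frac{8935}{7181824} = 4019 \cdot \frac{1}{114} - \frac{8935}{7181824} = \frac{4019}{114} - \frac{8935}{7181824} = \frac{14431366033}{409363968}$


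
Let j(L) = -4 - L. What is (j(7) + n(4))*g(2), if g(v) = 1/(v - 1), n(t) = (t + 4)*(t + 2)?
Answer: 37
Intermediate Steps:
n(t) = (2 + t)*(4 + t) (n(t) = (4 + t)*(2 + t) = (2 + t)*(4 + t))
g(v) = 1/(-1 + v)
(j(7) + n(4))*g(2) = ((-4 - 1*7) + (8 + 4**2 + 6*4))/(-1 + 2) = ((-4 - 7) + (8 + 16 + 24))/1 = (-11 + 48)*1 = 37*1 = 37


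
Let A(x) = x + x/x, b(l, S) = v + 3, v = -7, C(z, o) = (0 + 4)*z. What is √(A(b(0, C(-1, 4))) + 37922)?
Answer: √37919 ≈ 194.73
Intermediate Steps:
C(z, o) = 4*z
b(l, S) = -4 (b(l, S) = -7 + 3 = -4)
A(x) = 1 + x (A(x) = x + 1 = 1 + x)
√(A(b(0, C(-1, 4))) + 37922) = √((1 - 4) + 37922) = √(-3 + 37922) = √37919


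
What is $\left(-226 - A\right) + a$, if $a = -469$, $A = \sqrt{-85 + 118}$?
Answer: $-695 - \sqrt{33} \approx -700.74$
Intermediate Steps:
$A = \sqrt{33} \approx 5.7446$
$\left(-226 - A\right) + a = \left(-226 - \sqrt{33}\right) - 469 = -695 - \sqrt{33}$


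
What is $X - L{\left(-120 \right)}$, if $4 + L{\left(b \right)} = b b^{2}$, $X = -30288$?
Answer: $1697716$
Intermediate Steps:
$L{\left(b \right)} = -4 + b^{3}$ ($L{\left(b \right)} = -4 + b b^{2} = -4 + b^{3}$)
$X - L{\left(-120 \right)} = -30288 - \left(-4 + \left(-120\right)^{3}\right) = -30288 - \left(-4 - 1728000\right) = -30288 - -1728004 = -30288 + 1728004 = 1697716$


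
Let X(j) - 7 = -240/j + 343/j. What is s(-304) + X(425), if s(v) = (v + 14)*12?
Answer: -1475922/425 ≈ -3472.8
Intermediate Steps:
s(v) = 168 + 12*v (s(v) = (14 + v)*12 = 168 + 12*v)
X(j) = 7 + 103/j (X(j) = 7 + (-240/j + 343/j) = 7 + 103/j)
s(-304) + X(425) = (168 + 12*(-304)) + (7 + 103/425) = (168 - 3648) + (7 + 103*(1/425)) = -3480 + (7 + 103/425) = -3480 + 3078/425 = -1475922/425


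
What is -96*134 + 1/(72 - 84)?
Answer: -154369/12 ≈ -12864.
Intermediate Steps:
-96*134 + 1/(72 - 84) = -12864 + 1/(-12) = -12864 - 1/12 = -154369/12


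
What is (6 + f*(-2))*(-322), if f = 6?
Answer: 1932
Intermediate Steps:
(6 + f*(-2))*(-322) = (6 + 6*(-2))*(-322) = (6 - 12)*(-322) = -6*(-322) = 1932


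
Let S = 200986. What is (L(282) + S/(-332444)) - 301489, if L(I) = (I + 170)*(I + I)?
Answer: -7739563035/166222 ≈ -46562.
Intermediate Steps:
L(I) = 2*I*(170 + I) (L(I) = (170 + I)*(2*I) = 2*I*(170 + I))
(L(282) + S/(-332444)) - 301489 = (2*282*(170 + 282) + 200986/(-332444)) - 301489 = (2*282*452 + 200986*(-1/332444)) - 301489 = (254928 - 100493/166222) - 301489 = 42374541523/166222 - 301489 = -7739563035/166222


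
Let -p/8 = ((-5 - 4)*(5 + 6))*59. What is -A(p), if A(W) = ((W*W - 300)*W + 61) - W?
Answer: -102030853555285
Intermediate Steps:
p = 46728 (p = -8*(-5 - 4)*(5 + 6)*59 = -8*(-9*11)*59 = -(-792)*59 = -8*(-5841) = 46728)
A(W) = 61 - W + W*(-300 + W²) (A(W) = ((W² - 300)*W + 61) - W = ((-300 + W²)*W + 61) - W = (W*(-300 + W²) + 61) - W = (61 + W*(-300 + W²)) - W = 61 - W + W*(-300 + W²))
-A(p) = -(61 + 46728³ - 301*46728) = -(61 + 102030867620352 - 14065128) = -1*102030853555285 = -102030853555285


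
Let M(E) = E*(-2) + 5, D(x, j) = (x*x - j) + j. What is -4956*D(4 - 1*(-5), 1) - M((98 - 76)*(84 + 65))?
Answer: -394885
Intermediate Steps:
D(x, j) = x² (D(x, j) = (x² - j) + j = x²)
M(E) = 5 - 2*E (M(E) = -2*E + 5 = 5 - 2*E)
-4956*D(4 - 1*(-5), 1) - M((98 - 76)*(84 + 65)) = -4956*(4 - 1*(-5))² - (5 - 2*(98 - 76)*(84 + 65)) = -4956*(4 + 5)² - (5 - 44*149) = -4956*9² - (5 - 2*3278) = -4956*81 - (5 - 6556) = -401436 - 1*(-6551) = -401436 + 6551 = -394885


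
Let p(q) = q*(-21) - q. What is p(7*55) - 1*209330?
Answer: -217800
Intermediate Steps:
p(q) = -22*q (p(q) = -21*q - q = -22*q)
p(7*55) - 1*209330 = -154*55 - 1*209330 = -22*385 - 209330 = -8470 - 209330 = -217800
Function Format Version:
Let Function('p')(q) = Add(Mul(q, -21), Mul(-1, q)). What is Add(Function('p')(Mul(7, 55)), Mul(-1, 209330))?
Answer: -217800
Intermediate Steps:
Function('p')(q) = Mul(-22, q) (Function('p')(q) = Add(Mul(-21, q), Mul(-1, q)) = Mul(-22, q))
Add(Function('p')(Mul(7, 55)), Mul(-1, 209330)) = Add(Mul(-22, Mul(7, 55)), Mul(-1, 209330)) = Add(Mul(-22, 385), -209330) = Add(-8470, -209330) = -217800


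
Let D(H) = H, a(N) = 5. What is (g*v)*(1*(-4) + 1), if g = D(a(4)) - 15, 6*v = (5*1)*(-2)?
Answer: -50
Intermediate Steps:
v = -5/3 (v = ((5*1)*(-2))/6 = (5*(-2))/6 = (⅙)*(-10) = -5/3 ≈ -1.6667)
g = -10 (g = 5 - 15 = -10)
(g*v)*(1*(-4) + 1) = (-10*(-5/3))*(1*(-4) + 1) = 50*(-4 + 1)/3 = (50/3)*(-3) = -50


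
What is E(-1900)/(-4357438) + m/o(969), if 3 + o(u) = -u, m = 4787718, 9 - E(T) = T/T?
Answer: -1738515362855/352952478 ≈ -4925.6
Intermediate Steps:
E(T) = 8 (E(T) = 9 - T/T = 9 - 1*1 = 9 - 1 = 8)
o(u) = -3 - u
E(-1900)/(-4357438) + m/o(969) = 8/(-4357438) + 4787718/(-3 - 1*969) = 8*(-1/4357438) + 4787718/(-3 - 969) = -4/2178719 + 4787718/(-972) = -4/2178719 + 4787718*(-1/972) = -4/2178719 - 797953/162 = -1738515362855/352952478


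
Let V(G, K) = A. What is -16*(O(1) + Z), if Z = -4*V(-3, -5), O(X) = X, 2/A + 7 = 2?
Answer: -208/5 ≈ -41.600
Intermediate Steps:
A = -⅖ (A = 2/(-7 + 2) = 2/(-5) = 2*(-⅕) = -⅖ ≈ -0.40000)
V(G, K) = -⅖
Z = 8/5 (Z = -4*(-⅖) = 8/5 ≈ 1.6000)
-16*(O(1) + Z) = -16*(1 + 8/5) = -16*13/5 = -208/5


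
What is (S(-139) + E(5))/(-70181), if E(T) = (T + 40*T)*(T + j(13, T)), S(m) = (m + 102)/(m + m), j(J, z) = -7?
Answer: 113943/19510318 ≈ 0.0058401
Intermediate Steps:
S(m) = (102 + m)/(2*m) (S(m) = (102 + m)/((2*m)) = (102 + m)*(1/(2*m)) = (102 + m)/(2*m))
E(T) = 41*T*(-7 + T) (E(T) = (T + 40*T)*(T - 7) = (41*T)*(-7 + T) = 41*T*(-7 + T))
(S(-139) + E(5))/(-70181) = ((½)*(102 - 139)/(-139) + 41*5*(-7 + 5))/(-70181) = ((½)*(-1/139)*(-37) + 41*5*(-2))*(-1/70181) = (37/278 - 410)*(-1/70181) = -113943/278*(-1/70181) = 113943/19510318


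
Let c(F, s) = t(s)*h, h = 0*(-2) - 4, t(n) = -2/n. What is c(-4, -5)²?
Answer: 64/25 ≈ 2.5600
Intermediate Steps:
h = -4 (h = 0 - 4 = -4)
c(F, s) = 8/s (c(F, s) = -2/s*(-4) = 8/s)
c(-4, -5)² = (8/(-5))² = (8*(-⅕))² = (-8/5)² = 64/25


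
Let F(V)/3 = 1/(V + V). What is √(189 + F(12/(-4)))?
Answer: √754/2 ≈ 13.730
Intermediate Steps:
F(V) = 3/(2*V) (F(V) = 3/(V + V) = 3/((2*V)) = 3*(1/(2*V)) = 3/(2*V))
√(189 + F(12/(-4))) = √(189 + 3/(2*((12/(-4))))) = √(189 + 3/(2*((12*(-¼))))) = √(189 + (3/2)/(-3)) = √(189 + (3/2)*(-⅓)) = √(189 - ½) = √(377/2) = √754/2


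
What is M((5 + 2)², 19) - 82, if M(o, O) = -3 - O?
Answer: -104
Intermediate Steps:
M((5 + 2)², 19) - 82 = (-3 - 1*19) - 82 = (-3 - 19) - 82 = -22 - 82 = -104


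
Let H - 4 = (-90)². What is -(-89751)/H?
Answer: 89751/8104 ≈ 11.075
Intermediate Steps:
H = 8104 (H = 4 + (-90)² = 4 + 8100 = 8104)
-(-89751)/H = -(-89751)/8104 = -1*(-89751/8104) = 89751/8104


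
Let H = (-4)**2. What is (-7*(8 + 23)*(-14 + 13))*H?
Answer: 3472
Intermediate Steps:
H = 16
(-7*(8 + 23)*(-14 + 13))*H = -7*(8 + 23)*(-14 + 13)*16 = -217*(-1)*16 = -7*(-31)*16 = 217*16 = 3472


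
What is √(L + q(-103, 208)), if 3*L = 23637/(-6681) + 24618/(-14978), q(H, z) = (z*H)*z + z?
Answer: I*√11155123833668216020470/50034009 ≈ 2110.9*I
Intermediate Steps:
q(H, z) = z + H*z² (q(H, z) = (H*z)*z + z = H*z² + z = z + H*z²)
L = -86417974/50034009 (L = (23637/(-6681) + 24618/(-14978))/3 = (23637*(-1/6681) + 24618*(-1/14978))/3 = (-7879/2227 - 12309/7489)/3 = (⅓)*(-86417974/16678003) = -86417974/50034009 ≈ -1.7272)
√(L + q(-103, 208)) = √(-86417974/50034009 + 208*(1 - 103*208)) = √(-86417974/50034009 + 208*(1 - 21424)) = √(-86417974/50034009 + 208*(-21423)) = √(-86417974/50034009 - 4455984) = √(-222950829977830/50034009) = I*√11155123833668216020470/50034009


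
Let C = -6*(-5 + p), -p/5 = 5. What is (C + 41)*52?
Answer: 11492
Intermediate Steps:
p = -25 (p = -5*5 = -25)
C = 180 (C = -6*(-5 - 25) = -6*(-30) = 180)
(C + 41)*52 = (180 + 41)*52 = 221*52 = 11492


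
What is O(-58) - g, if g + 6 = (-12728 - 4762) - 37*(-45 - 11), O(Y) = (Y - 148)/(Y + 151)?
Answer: 1434226/93 ≈ 15422.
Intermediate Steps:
O(Y) = (-148 + Y)/(151 + Y)
g = -15424 (g = -6 + ((-12728 - 4762) - 37*(-45 - 11)) = -6 + (-17490 - 37*(-56)) = -6 + (-17490 + 2072) = -6 - 15418 = -15424)
O(-58) - g = (-148 - 58)/(151 - 58) - 1*(-15424) = -206/93 + 15424 = 1434226/93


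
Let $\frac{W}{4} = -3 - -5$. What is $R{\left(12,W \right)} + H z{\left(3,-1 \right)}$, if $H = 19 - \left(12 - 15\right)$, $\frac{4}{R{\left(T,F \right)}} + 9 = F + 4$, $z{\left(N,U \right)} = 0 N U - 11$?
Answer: $- \frac{722}{3} \approx -240.67$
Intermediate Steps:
$z{\left(N,U \right)} = -11$ ($z{\left(N,U \right)} = 0 U - 11 = 0 - 11 = -11$)
$W = 8$ ($W = 4 \left(-3 - -5\right) = 4 \left(-3 + 5\right) = 4 \cdot 2 = 8$)
$R{\left(T,F \right)} = \frac{4}{-5 + F}$ ($R{\left(T,F \right)} = \frac{4}{-9 + \left(F + 4\right)} = \frac{4}{-9 + \left(4 + F\right)} = \frac{4}{-5 + F}$)
$H = 22$ ($H = 19 - \left(12 - 15\right) = 19 - -3 = 19 + 3 = 22$)
$R{\left(12,W \right)} + H z{\left(3,-1 \right)} = \frac{4}{-5 + 8} + 22 \left(-11\right) = \frac{4}{3} - 242 = - \frac{722}{3}$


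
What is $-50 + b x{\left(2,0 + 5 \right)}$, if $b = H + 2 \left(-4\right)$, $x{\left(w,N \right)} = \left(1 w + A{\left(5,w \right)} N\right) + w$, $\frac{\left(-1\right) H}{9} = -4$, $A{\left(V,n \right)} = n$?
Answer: $342$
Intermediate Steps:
$H = 36$ ($H = \left(-9\right) \left(-4\right) = 36$)
$x{\left(w,N \right)} = 2 w + N w$ ($x{\left(w,N \right)} = \left(1 w + w N\right) + w = \left(w + N w\right) + w = 2 w + N w$)
$b = 28$ ($b = 36 + 2 \left(-4\right) = 36 - 8 = 28$)
$-50 + b x{\left(2,0 + 5 \right)} = -50 + 28 \cdot 2 \left(2 + \left(0 + 5\right)\right) = -50 + 28 \cdot 2 \left(2 + 5\right) = -50 + 28 \cdot 2 \cdot 7 = -50 + 28 \cdot 14 = -50 + 392 = 342$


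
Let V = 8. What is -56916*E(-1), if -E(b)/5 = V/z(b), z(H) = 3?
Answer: 758880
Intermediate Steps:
E(b) = -40/3
-56916*E(-1) = -56916*(-40/3) = 758880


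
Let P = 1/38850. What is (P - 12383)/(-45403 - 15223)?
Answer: 481079549/2355320100 ≈ 0.20425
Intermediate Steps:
P = 1/38850 ≈ 2.5740e-5
(P - 12383)/(-45403 - 15223) = (1/38850 - 12383)/(-45403 - 15223) = -481079549/38850/(-60626) = -481079549/38850*(-1/60626) = 481079549/2355320100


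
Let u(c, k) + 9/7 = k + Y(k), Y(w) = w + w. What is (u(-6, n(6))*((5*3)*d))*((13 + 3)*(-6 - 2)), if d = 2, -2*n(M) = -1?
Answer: -5760/7 ≈ -822.86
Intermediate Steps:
Y(w) = 2*w
n(M) = ½ (n(M) = -½*(-1) = ½)
u(c, k) = -9/7 + 3*k (u(c, k) = -9/7 + (k + 2*k) = -9/7 + 3*k)
(u(-6, n(6))*((5*3)*d))*((13 + 3)*(-6 - 2)) = ((-9/7 + 3*(½))*((5*3)*2))*((13 + 3)*(-6 - 2)) = ((-9/7 + 3/2)*(15*2))*(16*(-8)) = ((3/14)*30)*(-128) = (45/7)*(-128) = -5760/7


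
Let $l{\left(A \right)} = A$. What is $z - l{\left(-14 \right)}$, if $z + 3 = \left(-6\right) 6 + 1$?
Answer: $-24$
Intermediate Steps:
$z = -38$ ($z = -3 + \left(\left(-6\right) 6 + 1\right) = -3 + \left(-36 + 1\right) = -3 - 35 = -38$)
$z - l{\left(-14 \right)} = -38 - -14 = -38 + 14 = -24$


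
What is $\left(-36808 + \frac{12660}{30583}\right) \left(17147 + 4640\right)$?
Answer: $- \frac{24525329683948}{30583} \approx -8.0193 \cdot 10^{8}$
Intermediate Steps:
$\left(-36808 + \frac{12660}{30583}\right) \left(17147 + 4640\right) = \left(-36808 + 12660 \cdot \frac{1}{30583}\right) 21787 = \left(-36808 + \frac{12660}{30583}\right) 21787 = \left(- \frac{1125686404}{30583}\right) 21787 = - \frac{24525329683948}{30583}$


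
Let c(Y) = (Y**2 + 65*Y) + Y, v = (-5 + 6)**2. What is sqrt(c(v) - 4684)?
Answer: 9*I*sqrt(57) ≈ 67.948*I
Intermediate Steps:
v = 1 (v = 1**2 = 1)
c(Y) = Y**2 + 66*Y
sqrt(c(v) - 4684) = sqrt(1*(66 + 1) - 4684) = sqrt(1*67 - 4684) = sqrt(67 - 4684) = sqrt(-4617) = 9*I*sqrt(57)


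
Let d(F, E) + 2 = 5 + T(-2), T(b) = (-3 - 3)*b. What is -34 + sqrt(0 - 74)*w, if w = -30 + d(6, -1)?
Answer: -34 - 15*I*sqrt(74) ≈ -34.0 - 129.03*I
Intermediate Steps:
T(b) = -6*b
d(F, E) = 15 (d(F, E) = -2 + (5 - 6*(-2)) = -2 + (5 + 12) = -2 + 17 = 15)
w = -15 (w = -30 + 15 = -15)
-34 + sqrt(0 - 74)*w = -34 + sqrt(0 - 74)*(-15) = -34 + sqrt(-74)*(-15) = -34 + (I*sqrt(74))*(-15) = -34 - 15*I*sqrt(74)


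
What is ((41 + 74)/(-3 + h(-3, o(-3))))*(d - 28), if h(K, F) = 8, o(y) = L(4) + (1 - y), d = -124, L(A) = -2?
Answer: -3496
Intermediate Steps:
o(y) = -1 - y (o(y) = -2 + (1 - y) = -1 - y)
((41 + 74)/(-3 + h(-3, o(-3))))*(d - 28) = ((41 + 74)/(-3 + 8))*(-124 - 28) = (115/5)*(-152) = (115*(⅕))*(-152) = 23*(-152) = -3496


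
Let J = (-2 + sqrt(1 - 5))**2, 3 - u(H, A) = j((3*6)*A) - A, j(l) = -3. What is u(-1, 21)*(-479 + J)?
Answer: -12933 - 216*I ≈ -12933.0 - 216.0*I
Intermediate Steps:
u(H, A) = 6 + A (u(H, A) = 3 - (-3 - A) = 3 + (3 + A) = 6 + A)
J = (-2 + 2*I)**2 (J = (-2 + sqrt(-4))**2 = (-2 + 2*I)**2 ≈ -8.0*I)
u(-1, 21)*(-479 + J) = (6 + 21)*(-479 - 8*I) = 27*(-479 - 8*I) = -12933 - 216*I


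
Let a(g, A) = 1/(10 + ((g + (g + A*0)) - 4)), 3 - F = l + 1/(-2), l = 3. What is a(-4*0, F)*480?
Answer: 80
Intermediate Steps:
F = ½ (F = 3 - (3 + 1/(-2)) = 3 - (3 + 1*(-½)) = 3 - (3 - ½) = 3 - 1*5/2 = 3 - 5/2 = ½ ≈ 0.50000)
a(g, A) = 1/(6 + 2*g) (a(g, A) = 1/(10 + ((g + (g + 0)) - 4)) = 1/(10 + ((g + g) - 4)) = 1/(10 + (2*g - 4)) = 1/(10 + (-4 + 2*g)) = 1/(6 + 2*g))
a(-4*0, F)*480 = (1/(2*(3 - 4*0)))*480 = (1/(2*(3 + 0)))*480 = ((½)/3)*480 = ((½)*(⅓))*480 = (⅙)*480 = 80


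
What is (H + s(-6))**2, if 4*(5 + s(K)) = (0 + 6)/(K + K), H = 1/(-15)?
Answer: 388129/14400 ≈ 26.953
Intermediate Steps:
H = -1/15 ≈ -0.066667
s(K) = -5 + 3/(4*K) (s(K) = -5 + ((0 + 6)/(K + K))/4 = -5 + (6/((2*K)))/4 = -5 + (6*(1/(2*K)))/4 = -5 + (3/K)/4 = -5 + 3/(4*K))
(H + s(-6))**2 = (-1/15 + (-5 + (3/4)/(-6)))**2 = (-1/15 + (-5 + (3/4)*(-1/6)))**2 = (-1/15 + (-5 - 1/8))**2 = (-1/15 - 41/8)**2 = (-623/120)**2 = 388129/14400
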